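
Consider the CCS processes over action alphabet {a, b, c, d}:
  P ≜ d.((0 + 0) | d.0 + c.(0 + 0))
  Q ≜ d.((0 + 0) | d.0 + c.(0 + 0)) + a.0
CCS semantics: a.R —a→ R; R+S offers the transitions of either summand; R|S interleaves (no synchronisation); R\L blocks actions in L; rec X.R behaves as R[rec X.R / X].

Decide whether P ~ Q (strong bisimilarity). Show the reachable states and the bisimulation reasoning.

not bisimilar

LTS(P): 4 reachable states
  p0 = d.((0 + 0) | d.0 + c.(0 + 0)) ⊢ ··d··> p1
  p1 = (0 + 0) | d.0 + c.(0 + 0) ⊢ ··c··> p2, ··d··> p3
  p2 = 0 + 0 ⊢ (no moves)
  p3 = (0 + 0) | 0 ⊢ (no moves)
LTS(Q): 5 reachable states
  q0 = d.((0 + 0) | d.0 + c.(0 + 0)) + a.0 ⊢ ··a··> q1, ··d··> q2
  q1 = 0 ⊢ (no moves)
  q2 = (0 + 0) | d.0 + c.(0 + 0) ⊢ ··c··> q3, ··d··> q4
  q3 = 0 + 0 ⊢ (no moves)
  q4 = (0 + 0) | 0 ⊢ (no moves)
Coarsest stable partition (strong bisimilarity classes):
  B0 = {p0}
  B1 = {p1, q2}
  B2 = {p2, p3, q1, q3, q4}
  B3 = {q0}
p0 ∈ B0, q0 ∈ B3 → different blocks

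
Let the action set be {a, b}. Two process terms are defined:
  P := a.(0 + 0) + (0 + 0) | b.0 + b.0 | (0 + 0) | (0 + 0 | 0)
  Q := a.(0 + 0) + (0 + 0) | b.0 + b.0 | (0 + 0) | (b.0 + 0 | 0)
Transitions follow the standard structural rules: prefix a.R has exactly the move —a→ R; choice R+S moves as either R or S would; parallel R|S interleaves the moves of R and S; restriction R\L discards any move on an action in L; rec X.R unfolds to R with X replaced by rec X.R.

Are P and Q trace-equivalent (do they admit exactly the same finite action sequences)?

LTS(P): 4 reachable states
  s0 = a.(0 + 0) + (0 + 0) | b.0 + b.0 | (0 + 0) | (0 + 0 | 0) has moves =a=> s1, =b=> s2, =b=> s3
  s1 = 0 + 0 has moves deadlocked
  s2 = (0 + 0) | 0 has moves deadlocked
  s3 = 0 | (0 + 0) | (0 + 0 | 0) has moves deadlocked
LTS(Q): 6 reachable states
  t0 = a.(0 + 0) + (0 + 0) | b.0 + b.0 | (0 + 0) | (b.0 + 0 | 0) has moves =a=> t1, =b=> t2, =b=> t3, =b=> t4
  t1 = 0 + 0 has moves deadlocked
  t2 = (0 + 0) | 0 has moves deadlocked
  t3 = 0 | (0 + 0) | (b.0 + 0 | 0) has moves =b=> t5
  t4 = b.0 | (0 + 0) | 0 has moves =b=> t5
  t5 = 0 | (0 + 0) | 0 has moves deadlocked
Run σ = ⟨bb⟩ on Q: start {t0}
  [1] b ⇒ {t2, t3, t4}
  [2] b ⇒ {t5}
  — Q admits the full trace.
Run σ = ⟨bb⟩ on P: start {s0}
  [1] b ⇒ {s2, s3}
  [2] b ⇒ ∅  — P cannot continue

trace-distinct — witness ⟨bb⟩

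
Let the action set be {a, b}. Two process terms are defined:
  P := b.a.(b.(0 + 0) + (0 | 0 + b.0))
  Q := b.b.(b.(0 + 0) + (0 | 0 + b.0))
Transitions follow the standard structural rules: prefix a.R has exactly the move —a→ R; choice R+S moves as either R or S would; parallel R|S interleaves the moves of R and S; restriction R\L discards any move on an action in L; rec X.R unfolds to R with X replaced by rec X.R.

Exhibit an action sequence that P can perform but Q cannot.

ba

LTS(P): 5 reachable states
  s0 = b.a.(b.(0 + 0) + (0 | 0 + b.0)) → —b→ s1
  s1 = a.(b.(0 + 0) + (0 | 0 + b.0)) → —a→ s2
  s2 = b.(0 + 0) + (0 | 0 + b.0) → —b→ s3, —b→ s4
  s3 = 0 → stopped
  s4 = 0 + 0 → stopped
LTS(Q): 5 reachable states
  t0 = b.b.(b.(0 + 0) + (0 | 0 + b.0)) → —b→ t1
  t1 = b.(b.(0 + 0) + (0 | 0 + b.0)) → —b→ t2
  t2 = b.(0 + 0) + (0 | 0 + b.0) → —b→ t3, —b→ t4
  t3 = 0 → stopped
  t4 = 0 + 0 → stopped
Run σ = ⟨ba⟩ on P: start {s0}
  [1] b ⇒ {s1}
  [2] a ⇒ {s2}
  P completes σ.
Run σ = ⟨ba⟩ on Q: start {t0}
  [1] b ⇒ {t1}
  [2] a ⇒ ∅  — Q cannot continue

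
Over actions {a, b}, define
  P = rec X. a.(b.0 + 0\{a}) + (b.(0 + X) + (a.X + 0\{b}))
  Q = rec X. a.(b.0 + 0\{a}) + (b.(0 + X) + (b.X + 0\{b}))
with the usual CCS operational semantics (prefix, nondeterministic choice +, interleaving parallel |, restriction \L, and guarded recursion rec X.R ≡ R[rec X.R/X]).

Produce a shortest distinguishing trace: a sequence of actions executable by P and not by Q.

aa

Reachable graph of P (4 states):
  p0 = rec X. a.(b.0 + 0\{a}) + (b.(0 + X) + (a.X + 0\{b})) | -a-> p0, -a-> p1, -b-> p2
  p1 = b.0 + 0\{a} | -b-> p3
  p2 = 0 + (rec X. a.(b.0 + 0\{a}) + (b.(0 + X) + (a.X + 0\{b}))) | -a-> p0, -a-> p1, -b-> p2
  p3 = 0 | ·
Reachable graph of Q (4 states):
  q0 = rec X. a.(b.0 + 0\{a}) + (b.(0 + X) + (b.X + 0\{b})) | -a-> q1, -b-> q0, -b-> q2
  q1 = b.0 + 0\{a} | -b-> q3
  q2 = 0 + (rec X. a.(b.0 + 0\{a}) + (b.(0 + X) + (b.X + 0\{b}))) | -a-> q1, -b-> q0, -b-> q2
  q3 = 0 | ·
Trace ⟨aa⟩ through P, begin at {p0}:
  [1] a ⇒ {p0, p1}
  [2] a ⇒ {p0, p1}
  ✓ P
Trace ⟨aa⟩ through Q, begin at {q0}:
  [1] a ⇒ {q1}
  [2] a ⇒ ∅  — Q cannot continue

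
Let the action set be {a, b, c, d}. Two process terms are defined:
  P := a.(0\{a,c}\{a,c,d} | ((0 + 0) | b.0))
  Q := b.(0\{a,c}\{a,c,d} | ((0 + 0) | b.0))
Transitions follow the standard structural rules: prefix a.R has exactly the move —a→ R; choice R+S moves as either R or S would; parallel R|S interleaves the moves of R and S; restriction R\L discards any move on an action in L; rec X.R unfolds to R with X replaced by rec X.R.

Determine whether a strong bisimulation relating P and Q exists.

Reachable graph of P (3 states):
  s0 = a.(0\{a,c}\{a,c,d} | ((0 + 0) | b.0)) has moves -a-> s1
  s1 = 0\{a,c}\{a,c,d} | ((0 + 0) | b.0) has moves -b-> s2
  s2 = 0\{a,c}\{a,c,d} | ((0 + 0) | 0) has moves ∅
Reachable graph of Q (3 states):
  t0 = b.(0\{a,c}\{a,c,d} | ((0 + 0) | b.0)) has moves -b-> t1
  t1 = 0\{a,c}\{a,c,d} | ((0 + 0) | b.0) has moves -b-> t2
  t2 = 0\{a,c}\{a,c,d} | ((0 + 0) | 0) has moves ∅
Bisimilarity quotient blocks:
  B0 = {s0}
  B1 = {s1, t1}
  B2 = {s2, t2}
  B3 = {t0}
s0 ∈ B0, t0 ∈ B3 → different blocks

not bisimilar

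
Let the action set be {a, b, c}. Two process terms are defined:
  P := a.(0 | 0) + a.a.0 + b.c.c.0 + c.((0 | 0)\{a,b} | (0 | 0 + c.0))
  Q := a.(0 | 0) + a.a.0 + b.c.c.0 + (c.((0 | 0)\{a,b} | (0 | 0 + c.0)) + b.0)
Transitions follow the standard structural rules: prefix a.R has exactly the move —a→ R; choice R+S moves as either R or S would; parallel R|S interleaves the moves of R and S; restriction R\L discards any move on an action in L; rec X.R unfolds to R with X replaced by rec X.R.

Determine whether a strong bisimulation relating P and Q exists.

Reachable graph of P (8 states):
  m0 = a.(0 | 0) + a.a.0 + b.c.c.0 + c.((0 | 0)\{a,b} | (0 | 0 + c.0)) ⊢ -a-> m1, -a-> m2, -b-> m3, -c-> m4
  m1 = 0 | 0 ⊢ stopped
  m2 = a.0 ⊢ -a-> m5
  m3 = c.c.0 ⊢ -c-> m6
  m4 = (0 | 0)\{a,b} | (0 | 0 + c.0) ⊢ -c-> m7
  m5 = 0 ⊢ stopped
  m6 = c.0 ⊢ -c-> m5
  m7 = (0 | 0)\{a,b} | 0 ⊢ stopped
Reachable graph of Q (8 states):
  n0 = a.(0 | 0) + a.a.0 + b.c.c.0 + (c.((0 | 0)\{a,b} | (0 | 0 + c.0)) + b.0) ⊢ -a-> n1, -a-> n2, -b-> n3, -b-> n4, -c-> n5
  n1 = 0 | 0 ⊢ stopped
  n2 = a.0 ⊢ -a-> n3
  n3 = 0 ⊢ stopped
  n4 = c.c.0 ⊢ -c-> n6
  n5 = (0 | 0)\{a,b} | (0 | 0 + c.0) ⊢ -c-> n7
  n6 = c.0 ⊢ -c-> n3
  n7 = (0 | 0)\{a,b} | 0 ⊢ stopped
Coarsest stable partition (strong bisimilarity classes):
  B0 = {m0}
  B1 = {m1, m5, m7, n1, n3, n7}
  B2 = {m3, n4}
  B3 = {m4, m6, n5, n6}
  B4 = {m2, n2}
  B5 = {n0}
m0 ∈ B0, n0 ∈ B5 → different blocks

not bisimilar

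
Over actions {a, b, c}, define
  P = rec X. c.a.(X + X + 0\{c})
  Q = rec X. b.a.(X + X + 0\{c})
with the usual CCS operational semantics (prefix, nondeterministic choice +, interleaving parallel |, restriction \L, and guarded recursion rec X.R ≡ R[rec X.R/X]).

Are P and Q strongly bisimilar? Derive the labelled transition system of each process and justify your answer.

P ≁ Q

LTS(P): 3 reachable states
  p0 = rec X. c.a.(X + X + 0\{c}) | —c→ p1
  p1 = a.((rec X. c.a.(X + X + 0\{c})) + (rec X. c.a.(X + X + 0\{c})) + 0\{c}) | —a→ p2
  p2 = (rec X. c.a.(X + X + 0\{c})) + (rec X. c.a.(X + X + 0\{c})) + 0\{c} | —c→ p1
LTS(Q): 3 reachable states
  q0 = rec X. b.a.(X + X + 0\{c}) | —b→ q1
  q1 = a.((rec X. b.a.(X + X + 0\{c})) + (rec X. b.a.(X + X + 0\{c})) + 0\{c}) | —a→ q2
  q2 = (rec X. b.a.(X + X + 0\{c})) + (rec X. b.a.(X + X + 0\{c})) + 0\{c} | —b→ q1
Bisimilarity quotient blocks:
  B0 = {p0, p2}
  B1 = {p1}
  B2 = {q0, q2}
  B3 = {q1}
p0 ∈ B0, q0 ∈ B2 → different blocks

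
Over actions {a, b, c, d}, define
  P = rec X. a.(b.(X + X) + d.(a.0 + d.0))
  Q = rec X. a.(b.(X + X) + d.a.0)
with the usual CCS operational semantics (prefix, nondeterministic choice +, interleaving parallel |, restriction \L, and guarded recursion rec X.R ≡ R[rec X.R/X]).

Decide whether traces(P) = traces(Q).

LTS(P): 5 reachable states
  m0 = rec X. a.(b.(X + X) + d.(a.0 + d.0)) | —a→ m1
  m1 = b.((rec X. a.(b.(X + X) + d.(a.0 + d.0))) + (rec X. a.(b.(X + X) + d.(a.0 + d.0)))) + d.(a.0 + d.0) | —b→ m2, —d→ m3
  m2 = (rec X. a.(b.(X + X) + d.(a.0 + d.0))) + (rec X. a.(b.(X + X) + d.(a.0 + d.0))) | —a→ m1
  m3 = a.0 + d.0 | —a→ m4, —d→ m4
  m4 = 0 | ∅
LTS(Q): 5 reachable states
  n0 = rec X. a.(b.(X + X) + d.a.0) | —a→ n1
  n1 = b.((rec X. a.(b.(X + X) + d.a.0)) + (rec X. a.(b.(X + X) + d.a.0))) + d.a.0 | —b→ n2, —d→ n3
  n2 = (rec X. a.(b.(X + X) + d.a.0)) + (rec X. a.(b.(X + X) + d.a.0)) | —a→ n1
  n3 = a.0 | —a→ n4
  n4 = 0 | ∅
Executing add from P (initial set {m0}):
  step 1 (a): {m1}
  step 2 (d): {m3}
  step 3 (d): {m4}
  — P admits the full trace.
Executing add from Q (initial set {n0}):
  step 1 (a): {n1}
  step 2 (d): {n3}
  step 3 (d): ∅  — Q cannot continue

NO — witness ⟨add⟩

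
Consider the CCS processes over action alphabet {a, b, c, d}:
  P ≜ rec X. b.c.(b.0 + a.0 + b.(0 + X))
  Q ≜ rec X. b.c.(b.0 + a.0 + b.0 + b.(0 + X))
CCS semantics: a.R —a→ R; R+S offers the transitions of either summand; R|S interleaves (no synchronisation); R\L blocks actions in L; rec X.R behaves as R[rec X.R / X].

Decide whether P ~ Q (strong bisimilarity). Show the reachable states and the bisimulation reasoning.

P's transition system — 5 states:
  u0 = rec X. b.c.(b.0 + a.0 + b.(0 + X)) → --b--▸ u1
  u1 = c.(b.0 + a.0 + b.(0 + (rec X. b.c.(b.0 + a.0 + b.(0 + X))))) → --c--▸ u2
  u2 = b.0 + a.0 + b.(0 + (rec X. b.c.(b.0 + a.0 + b.(0 + X)))) → --a--▸ u3, --b--▸ u3, --b--▸ u4
  u3 = 0 → (no moves)
  u4 = 0 + (rec X. b.c.(b.0 + a.0 + b.(0 + X))) → --b--▸ u1
Q's transition system — 5 states:
  v0 = rec X. b.c.(b.0 + a.0 + b.0 + b.(0 + X)) → --b--▸ v1
  v1 = c.(b.0 + a.0 + b.0 + b.(0 + (rec X. b.c.(b.0 + a.0 + b.0 + b.(0 + X))))) → --c--▸ v2
  v2 = b.0 + a.0 + b.0 + b.(0 + (rec X. b.c.(b.0 + a.0 + b.0 + b.(0 + X)))) → --a--▸ v3, --b--▸ v3, --b--▸ v4
  v3 = 0 → (no moves)
  v4 = 0 + (rec X. b.c.(b.0 + a.0 + b.0 + b.(0 + X))) → --b--▸ v1
Coarsest stable partition (strong bisimilarity classes):
  B0 = {u0, u4, v0, v4}
  B1 = {u1, v1}
  B2 = {u2, v2}
  B3 = {u3, v3}
u0 ∈ B0, v0 ∈ B0 → same block

bisimilar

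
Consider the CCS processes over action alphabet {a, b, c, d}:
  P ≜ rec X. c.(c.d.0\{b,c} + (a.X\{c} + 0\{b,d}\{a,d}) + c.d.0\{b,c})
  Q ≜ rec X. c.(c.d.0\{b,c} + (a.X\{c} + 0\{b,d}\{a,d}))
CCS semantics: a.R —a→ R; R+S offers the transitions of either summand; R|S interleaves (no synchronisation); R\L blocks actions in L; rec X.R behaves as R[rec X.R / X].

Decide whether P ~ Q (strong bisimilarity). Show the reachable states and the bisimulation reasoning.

bisimilar

Reachable graph of P (5 states):
  m0 = rec X. c.(c.d.0\{b,c} + (a.X\{c} + 0\{b,d}\{a,d}) + c.d.0\{b,c}) ⊢ =c=> m1
  m1 = c.d.0\{b,c} + (a.(rec X. c.(c.d.0\{b,c} + (a.X\{c} + 0\{b,d}\{a,d}) + c.d.0\{b,c}))\{c} + 0\{b,d}\{a,d}) + c.d.0\{b,c} ⊢ =a=> m2, =c=> m3
  m2 = (rec X. c.(c.d.0\{b,c} + (a.X\{c} + 0\{b,d}\{a,d}) + c.d.0\{b,c}))\{c} ⊢ ·
  m3 = d.0\{b,c} ⊢ =d=> m4
  m4 = 0\{b,c} ⊢ ·
Reachable graph of Q (5 states):
  n0 = rec X. c.(c.d.0\{b,c} + (a.X\{c} + 0\{b,d}\{a,d})) ⊢ =c=> n1
  n1 = c.d.0\{b,c} + (a.(rec X. c.(c.d.0\{b,c} + (a.X\{c} + 0\{b,d}\{a,d})))\{c} + 0\{b,d}\{a,d}) ⊢ =a=> n2, =c=> n3
  n2 = (rec X. c.(c.d.0\{b,c} + (a.X\{c} + 0\{b,d}\{a,d})))\{c} ⊢ ·
  n3 = d.0\{b,c} ⊢ =d=> n4
  n4 = 0\{b,c} ⊢ ·
Bisimilarity quotient blocks:
  B0 = {m0, n0}
  B1 = {m1, n1}
  B2 = {m3, n3}
  B3 = {m2, m4, n2, n4}
m0 ∈ B0, n0 ∈ B0 → same block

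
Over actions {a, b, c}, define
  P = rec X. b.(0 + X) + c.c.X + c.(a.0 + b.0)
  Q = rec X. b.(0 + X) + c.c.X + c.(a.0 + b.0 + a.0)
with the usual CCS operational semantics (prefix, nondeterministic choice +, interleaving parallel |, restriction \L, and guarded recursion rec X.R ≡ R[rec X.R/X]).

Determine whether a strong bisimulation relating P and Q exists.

P's transition system — 5 states:
  p0 = rec X. b.(0 + X) + c.c.X + c.(a.0 + b.0) ⊢ -b-> p1, -c-> p2, -c-> p3
  p1 = 0 + (rec X. b.(0 + X) + c.c.X + c.(a.0 + b.0)) ⊢ -b-> p1, -c-> p2, -c-> p3
  p2 = a.0 + b.0 ⊢ -a-> p4, -b-> p4
  p3 = c.(rec X. b.(0 + X) + c.c.X + c.(a.0 + b.0)) ⊢ -c-> p0
  p4 = 0 ⊢ stopped
Q's transition system — 5 states:
  q0 = rec X. b.(0 + X) + c.c.X + c.(a.0 + b.0 + a.0) ⊢ -b-> q1, -c-> q2, -c-> q3
  q1 = 0 + (rec X. b.(0 + X) + c.c.X + c.(a.0 + b.0 + a.0)) ⊢ -b-> q1, -c-> q2, -c-> q3
  q2 = a.0 + b.0 + a.0 ⊢ -a-> q4, -b-> q4
  q3 = c.(rec X. b.(0 + X) + c.c.X + c.(a.0 + b.0 + a.0)) ⊢ -c-> q0
  q4 = 0 ⊢ stopped
Coarsest stable partition (strong bisimilarity classes):
  B0 = {p0, p1, q0, q1}
  B1 = {p2, q2}
  B2 = {p4, q4}
  B3 = {p3, q3}
p0 ∈ B0, q0 ∈ B0 → same block

P ~ Q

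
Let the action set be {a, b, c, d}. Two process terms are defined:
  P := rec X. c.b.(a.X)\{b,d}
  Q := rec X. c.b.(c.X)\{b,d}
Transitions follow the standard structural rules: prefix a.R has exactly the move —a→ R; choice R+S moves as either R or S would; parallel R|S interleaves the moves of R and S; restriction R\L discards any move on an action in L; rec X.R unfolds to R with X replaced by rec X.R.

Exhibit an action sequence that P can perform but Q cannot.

Reachable graph of P (5 states):
  u0 = rec X. c.b.(a.X)\{b,d} ⊢ ··c··> u1
  u1 = b.(a.(rec X. c.b.(a.X)\{b,d}))\{b,d} ⊢ ··b··> u2
  u2 = (a.(rec X. c.b.(a.X)\{b,d}))\{b,d} ⊢ ··a··> u3
  u3 = (rec X. c.b.(a.X)\{b,d})\{b,d} ⊢ ··c··> u4
  u4 = (b.(a.(rec X. c.b.(a.X)\{b,d}))\{b,d})\{b,d} ⊢ ·
Reachable graph of Q (5 states):
  v0 = rec X. c.b.(c.X)\{b,d} ⊢ ··c··> v1
  v1 = b.(c.(rec X. c.b.(c.X)\{b,d}))\{b,d} ⊢ ··b··> v2
  v2 = (c.(rec X. c.b.(c.X)\{b,d}))\{b,d} ⊢ ··c··> v3
  v3 = (rec X. c.b.(c.X)\{b,d})\{b,d} ⊢ ··c··> v4
  v4 = (b.(c.(rec X. c.b.(c.X)\{b,d}))\{b,d})\{b,d} ⊢ ·
Trace ⟨cba⟩ through P, begin at {u0}:
  after c @ step 1: {u1}
  after b @ step 2: {u2}
  after a @ step 3: {u3}
  P completes σ.
Trace ⟨cba⟩ through Q, begin at {v0}:
  after c @ step 1: {v1}
  after b @ step 2: {v2}
  after a @ step 3: no successor for Q

cba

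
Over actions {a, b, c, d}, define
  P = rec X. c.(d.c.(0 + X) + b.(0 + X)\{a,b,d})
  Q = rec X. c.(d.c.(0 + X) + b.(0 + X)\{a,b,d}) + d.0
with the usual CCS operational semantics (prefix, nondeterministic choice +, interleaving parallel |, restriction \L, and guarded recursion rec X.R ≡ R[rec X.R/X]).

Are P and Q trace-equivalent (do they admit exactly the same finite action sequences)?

P's transition system — 6 states:
  s0 = rec X. c.(d.c.(0 + X) + b.(0 + X)\{a,b,d}) ⊢ -c-> s1
  s1 = d.c.(0 + (rec X. c.(d.c.(0 + X) + b.(0 + X)\{a,b,d}))) + b.(0 + (rec X. c.(d.c.(0 + X) + b.(0 + X)\{a,b,d})))\{a,b,d} ⊢ -b-> s2, -d-> s3
  s2 = (0 + (rec X. c.(d.c.(0 + X) + b.(0 + X)\{a,b,d})))\{a,b,d} ⊢ -c-> s4
  s3 = c.(0 + (rec X. c.(d.c.(0 + X) + b.(0 + X)\{a,b,d}))) ⊢ -c-> s5
  s4 = (d.c.(0 + (rec X. c.(d.c.(0 + X) + b.(0 + X)\{a,b,d}))) + b.(0 + (rec X. c.(d.c.(0 + X) + b.(0 + X)\{a,b,d})))\{a,b,d})\{a,b,d} ⊢ ·
  s5 = 0 + (rec X. c.(d.c.(0 + X) + b.(0 + X)\{a,b,d})) ⊢ -c-> s1
Q's transition system — 7 states:
  t0 = rec X. c.(d.c.(0 + X) + b.(0 + X)\{a,b,d}) + d.0 ⊢ -c-> t1, -d-> t2
  t1 = d.c.(0 + (rec X. c.(d.c.(0 + X) + b.(0 + X)\{a,b,d}) + d.0)) + b.(0 + (rec X. c.(d.c.(0 + X) + b.(0 + X)\{a,b,d}) + d.0))\{a,b,d} ⊢ -b-> t3, -d-> t4
  t2 = 0 ⊢ ·
  t3 = (0 + (rec X. c.(d.c.(0 + X) + b.(0 + X)\{a,b,d}) + d.0))\{a,b,d} ⊢ -c-> t5
  t4 = c.(0 + (rec X. c.(d.c.(0 + X) + b.(0 + X)\{a,b,d}) + d.0)) ⊢ -c-> t6
  t5 = (d.c.(0 + (rec X. c.(d.c.(0 + X) + b.(0 + X)\{a,b,d}) + d.0)) + b.(0 + (rec X. c.(d.c.(0 + X) + b.(0 + X)\{a,b,d}) + d.0))\{a,b,d})\{a,b,d} ⊢ ·
  t6 = 0 + (rec X. c.(d.c.(0 + X) + b.(0 + X)\{a,b,d}) + d.0) ⊢ -c-> t1, -d-> t2
Executing d from Q (initial set {t0}):
  step 1 (d): {t2}
  Q completes σ.
Executing d from P (initial set {s0}):
  step 1 (d): no successor for P

traces(P) ≠ traces(Q) — witness ⟨d⟩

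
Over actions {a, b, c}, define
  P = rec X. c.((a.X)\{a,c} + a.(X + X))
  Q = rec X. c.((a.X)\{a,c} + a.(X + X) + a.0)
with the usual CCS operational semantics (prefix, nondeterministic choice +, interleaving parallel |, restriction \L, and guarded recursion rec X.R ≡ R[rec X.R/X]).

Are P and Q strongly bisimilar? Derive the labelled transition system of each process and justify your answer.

not bisimilar

Reachable graph of P (3 states):
  u0 = rec X. c.((a.X)\{a,c} + a.(X + X)) :: —c→ u1
  u1 = (a.(rec X. c.((a.X)\{a,c} + a.(X + X))))\{a,c} + a.((rec X. c.((a.X)\{a,c} + a.(X + X))) + (rec X. c.((a.X)\{a,c} + a.(X + X)))) :: —a→ u2
  u2 = (rec X. c.((a.X)\{a,c} + a.(X + X))) + (rec X. c.((a.X)\{a,c} + a.(X + X))) :: —c→ u1
Reachable graph of Q (4 states):
  v0 = rec X. c.((a.X)\{a,c} + a.(X + X) + a.0) :: —c→ v1
  v1 = (a.(rec X. c.((a.X)\{a,c} + a.(X + X) + a.0)))\{a,c} + a.((rec X. c.((a.X)\{a,c} + a.(X + X) + a.0)) + (rec X. c.((a.X)\{a,c} + a.(X + X) + a.0))) + a.0 :: —a→ v2, —a→ v3
  v2 = (rec X. c.((a.X)\{a,c} + a.(X + X) + a.0)) + (rec X. c.((a.X)\{a,c} + a.(X + X) + a.0)) :: —c→ v1
  v3 = 0 :: (no moves)
Bisimilarity quotient blocks:
  B0 = {u0, u2}
  B1 = {u1}
  B2 = {v0, v2}
  B3 = {v1}
  B4 = {v3}
u0 ∈ B0, v0 ∈ B2 → different blocks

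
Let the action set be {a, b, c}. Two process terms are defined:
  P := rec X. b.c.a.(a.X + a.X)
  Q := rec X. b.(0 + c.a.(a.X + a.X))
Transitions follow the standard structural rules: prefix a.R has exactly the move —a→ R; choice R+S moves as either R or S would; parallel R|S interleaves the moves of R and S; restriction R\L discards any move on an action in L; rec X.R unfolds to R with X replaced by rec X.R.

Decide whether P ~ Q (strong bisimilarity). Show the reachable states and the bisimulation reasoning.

LTS(P): 4 reachable states
  m0 = rec X. b.c.a.(a.X + a.X) → —b→ m1
  m1 = c.a.(a.(rec X. b.c.a.(a.X + a.X)) + a.(rec X. b.c.a.(a.X + a.X))) → —c→ m2
  m2 = a.(a.(rec X. b.c.a.(a.X + a.X)) + a.(rec X. b.c.a.(a.X + a.X))) → —a→ m3
  m3 = a.(rec X. b.c.a.(a.X + a.X)) + a.(rec X. b.c.a.(a.X + a.X)) → —a→ m0
LTS(Q): 4 reachable states
  n0 = rec X. b.(0 + c.a.(a.X + a.X)) → —b→ n1
  n1 = 0 + c.a.(a.(rec X. b.(0 + c.a.(a.X + a.X))) + a.(rec X. b.(0 + c.a.(a.X + a.X)))) → —c→ n2
  n2 = a.(a.(rec X. b.(0 + c.a.(a.X + a.X))) + a.(rec X. b.(0 + c.a.(a.X + a.X)))) → —a→ n3
  n3 = a.(rec X. b.(0 + c.a.(a.X + a.X))) + a.(rec X. b.(0 + c.a.(a.X + a.X))) → —a→ n0
Bisimilarity quotient blocks:
  B0 = {m0, n0}
  B1 = {m1, n1}
  B2 = {m2, n2}
  B3 = {m3, n3}
m0 ∈ B0, n0 ∈ B0 → same block

bisimilar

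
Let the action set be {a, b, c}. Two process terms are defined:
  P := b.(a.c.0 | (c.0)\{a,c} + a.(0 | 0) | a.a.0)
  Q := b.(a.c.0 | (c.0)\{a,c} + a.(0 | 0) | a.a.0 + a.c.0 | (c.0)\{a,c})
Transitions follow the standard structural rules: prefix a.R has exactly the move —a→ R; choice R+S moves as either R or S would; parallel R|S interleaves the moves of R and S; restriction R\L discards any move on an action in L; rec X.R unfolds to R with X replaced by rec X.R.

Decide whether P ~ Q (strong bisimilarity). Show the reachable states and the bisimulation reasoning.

bisimilar

LTS(P): 9 reachable states
  u0 = b.(a.c.0 | (c.0)\{a,c} + a.(0 | 0) | a.a.0) | --b--▸ u1
  u1 = a.c.0 | (c.0)\{a,c} + a.(0 | 0) | a.a.0 | --a--▸ u2, --a--▸ u3, --a--▸ u4
  u2 = 0 | 0 | a.a.0 | --a--▸ u5
  u3 = a.(0 | 0) | a.0 | --a--▸ u5, --a--▸ u6
  u4 = c.0 | (c.0)\{a,c} | --c--▸ u7
  u5 = 0 | 0 | a.0 | --a--▸ u8
  u6 = a.(0 | 0) | 0 | --a--▸ u8
  u7 = 0 | (c.0)\{a,c} | stopped
  u8 = 0 | 0 | 0 | stopped
LTS(Q): 9 reachable states
  v0 = b.(a.c.0 | (c.0)\{a,c} + a.(0 | 0) | a.a.0 + a.c.0 | (c.0)\{a,c}) | --b--▸ v1
  v1 = a.c.0 | (c.0)\{a,c} + a.(0 | 0) | a.a.0 + a.c.0 | (c.0)\{a,c} | --a--▸ v2, --a--▸ v3, --a--▸ v4
  v2 = 0 | 0 | a.a.0 | --a--▸ v5
  v3 = a.(0 | 0) | a.0 | --a--▸ v5, --a--▸ v6
  v4 = c.0 | (c.0)\{a,c} | --c--▸ v7
  v5 = 0 | 0 | a.0 | --a--▸ v8
  v6 = a.(0 | 0) | 0 | --a--▸ v8
  v7 = 0 | (c.0)\{a,c} | stopped
  v8 = 0 | 0 | 0 | stopped
Partition-refinement fixed point:
  B0 = {u0, v0}
  B1 = {u1, v1}
  B2 = {u4, v4}
  B3 = {u7, u8, v7, v8}
  B4 = {u2, u3, v2, v3}
  B5 = {u5, u6, v5, v6}
u0 ∈ B0, v0 ∈ B0 → same block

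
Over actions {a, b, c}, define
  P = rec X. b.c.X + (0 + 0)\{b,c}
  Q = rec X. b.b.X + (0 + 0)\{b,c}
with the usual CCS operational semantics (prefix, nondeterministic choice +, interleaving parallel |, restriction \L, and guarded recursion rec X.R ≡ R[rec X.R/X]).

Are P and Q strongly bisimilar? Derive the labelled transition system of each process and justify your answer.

P's transition system — 2 states:
  p0 = rec X. b.c.X + (0 + 0)\{b,c} has moves --b--▸ p1
  p1 = c.(rec X. b.c.X + (0 + 0)\{b,c}) has moves --c--▸ p0
Q's transition system — 2 states:
  q0 = rec X. b.b.X + (0 + 0)\{b,c} has moves --b--▸ q1
  q1 = b.(rec X. b.b.X + (0 + 0)\{b,c}) has moves --b--▸ q0
Coarsest stable partition (strong bisimilarity classes):
  B0 = {p0}
  B1 = {p1}
  B2 = {q0, q1}
p0 ∈ B0, q0 ∈ B2 → different blocks

P ≁ Q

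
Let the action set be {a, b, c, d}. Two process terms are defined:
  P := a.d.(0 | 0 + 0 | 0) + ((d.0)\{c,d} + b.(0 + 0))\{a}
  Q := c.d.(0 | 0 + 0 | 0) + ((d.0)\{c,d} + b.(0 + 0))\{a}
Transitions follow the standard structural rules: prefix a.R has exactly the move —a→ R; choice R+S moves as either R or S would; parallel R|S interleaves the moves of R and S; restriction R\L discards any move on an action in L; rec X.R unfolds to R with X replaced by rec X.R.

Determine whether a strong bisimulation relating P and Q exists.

not bisimilar

Reachable graph of P (4 states):
  p0 = a.d.(0 | 0 + 0 | 0) + ((d.0)\{c,d} + b.(0 + 0))\{a} :: --a--▸ p1, --b--▸ p2
  p1 = d.(0 | 0 + 0 | 0) :: --d--▸ p3
  p2 = (0 + 0)\{a} :: deadlocked
  p3 = 0 | 0 + 0 | 0 :: deadlocked
Reachable graph of Q (4 states):
  q0 = c.d.(0 | 0 + 0 | 0) + ((d.0)\{c,d} + b.(0 + 0))\{a} :: --b--▸ q1, --c--▸ q2
  q1 = (0 + 0)\{a} :: deadlocked
  q2 = d.(0 | 0 + 0 | 0) :: --d--▸ q3
  q3 = 0 | 0 + 0 | 0 :: deadlocked
Coarsest stable partition (strong bisimilarity classes):
  B0 = {p0}
  B1 = {p1, q2}
  B2 = {p2, p3, q1, q3}
  B3 = {q0}
p0 ∈ B0, q0 ∈ B3 → different blocks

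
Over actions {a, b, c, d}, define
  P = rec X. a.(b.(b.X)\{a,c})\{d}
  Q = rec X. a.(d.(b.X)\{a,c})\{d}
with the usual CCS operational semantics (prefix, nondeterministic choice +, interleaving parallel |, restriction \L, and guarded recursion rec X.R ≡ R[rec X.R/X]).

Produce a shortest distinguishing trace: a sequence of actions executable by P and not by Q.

LTS(P): 4 reachable states
  s0 = rec X. a.(b.(b.X)\{a,c})\{d} | --a--▸ s1
  s1 = (b.(b.(rec X. a.(b.(b.X)\{a,c})\{d}))\{a,c})\{d} | --b--▸ s2
  s2 = (b.(rec X. a.(b.(b.X)\{a,c})\{d}))\{a,c}\{d} | --b--▸ s3
  s3 = (rec X. a.(b.(b.X)\{a,c})\{d})\{a,c}\{d} | deadlocked
LTS(Q): 2 reachable states
  t0 = rec X. a.(d.(b.X)\{a,c})\{d} | --a--▸ t1
  t1 = (d.(b.(rec X. a.(d.(b.X)\{a,c})\{d}))\{a,c})\{d} | deadlocked
Run σ = ⟨ab⟩ on P: start {s0}
  step 1 (a): {s1}
  step 2 (b): {s2}
  ✓ P
Run σ = ⟨ab⟩ on Q: start {t0}
  step 1 (a): {t1}
  step 2 (b): ∅ (Q stuck)

ab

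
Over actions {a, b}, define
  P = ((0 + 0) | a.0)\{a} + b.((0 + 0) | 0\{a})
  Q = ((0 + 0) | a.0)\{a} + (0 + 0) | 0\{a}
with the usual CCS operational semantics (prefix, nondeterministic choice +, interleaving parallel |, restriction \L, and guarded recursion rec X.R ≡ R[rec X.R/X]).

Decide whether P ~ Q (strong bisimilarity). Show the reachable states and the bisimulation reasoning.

not bisimilar

LTS(P): 2 reachable states
  m0 = ((0 + 0) | a.0)\{a} + b.((0 + 0) | 0\{a}) ⊢ --b--▸ m1
  m1 = (0 + 0) | 0\{a} ⊢ (no moves)
LTS(Q): 1 reachable states
  n0 = ((0 + 0) | a.0)\{a} + (0 + 0) | 0\{a} ⊢ (no moves)
Bisimilarity quotient blocks:
  B0 = {m0}
  B1 = {m1, n0}
m0 ∈ B0, n0 ∈ B1 → different blocks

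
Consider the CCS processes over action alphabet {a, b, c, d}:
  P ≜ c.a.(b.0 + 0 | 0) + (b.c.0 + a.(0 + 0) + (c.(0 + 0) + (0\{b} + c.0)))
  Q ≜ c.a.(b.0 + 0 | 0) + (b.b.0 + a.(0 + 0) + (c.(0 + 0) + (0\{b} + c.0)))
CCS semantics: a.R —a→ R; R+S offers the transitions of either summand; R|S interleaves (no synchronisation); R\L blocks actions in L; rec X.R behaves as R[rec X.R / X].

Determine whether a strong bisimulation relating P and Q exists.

NO

P's transition system — 6 states:
  s0 = c.a.(b.0 + 0 | 0) + (b.c.0 + a.(0 + 0) + (c.(0 + 0) + (0\{b} + c.0))) | —a→ s1, —b→ s2, —c→ s1, —c→ s3, —c→ s4
  s1 = 0 + 0 | deadlocked
  s2 = c.0 | —c→ s3
  s3 = 0 | deadlocked
  s4 = a.(b.0 + 0 | 0) | —a→ s5
  s5 = b.0 + 0 | 0 | —b→ s3
Q's transition system — 6 states:
  t0 = c.a.(b.0 + 0 | 0) + (b.b.0 + a.(0 + 0) + (c.(0 + 0) + (0\{b} + c.0))) | —a→ t1, —b→ t2, —c→ t1, —c→ t3, —c→ t4
  t1 = 0 + 0 | deadlocked
  t2 = b.0 | —b→ t3
  t3 = 0 | deadlocked
  t4 = a.(b.0 + 0 | 0) | —a→ t5
  t5 = b.0 + 0 | 0 | —b→ t3
Coarsest stable partition (strong bisimilarity classes):
  B0 = {s0}
  B1 = {s2}
  B2 = {s1, s3, t1, t3}
  B3 = {s4, t4}
  B4 = {s5, t2, t5}
  B5 = {t0}
s0 ∈ B0, t0 ∈ B5 → different blocks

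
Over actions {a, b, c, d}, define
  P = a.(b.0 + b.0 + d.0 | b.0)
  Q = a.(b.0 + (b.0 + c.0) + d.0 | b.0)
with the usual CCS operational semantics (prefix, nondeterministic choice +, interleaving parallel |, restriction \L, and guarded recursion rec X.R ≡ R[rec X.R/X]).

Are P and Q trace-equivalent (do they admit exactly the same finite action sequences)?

Reachable graph of P (6 states):
  p0 = a.(b.0 + b.0 + d.0 | b.0) | -a-> p1
  p1 = b.0 + b.0 + d.0 | b.0 | -b-> p2, -b-> p3, -d-> p4
  p2 = 0 | ∅
  p3 = d.0 | 0 | -d-> p5
  p4 = 0 | b.0 | -b-> p5
  p5 = 0 | 0 | ∅
Reachable graph of Q (6 states):
  q0 = a.(b.0 + (b.0 + c.0) + d.0 | b.0) | -a-> q1
  q1 = b.0 + (b.0 + c.0) + d.0 | b.0 | -b-> q2, -b-> q3, -c-> q2, -d-> q4
  q2 = 0 | ∅
  q3 = d.0 | 0 | -d-> q5
  q4 = 0 | b.0 | -b-> q5
  q5 = 0 | 0 | ∅
Trace ⟨ac⟩ through Q, begin at {q0}:
  after a @ step 1: {q1}
  after c @ step 2: {q2}
  Q completes σ.
Trace ⟨ac⟩ through P, begin at {p0}:
  after a @ step 1: {p1}
  after c @ step 2: no successor for P

trace-distinct — witness ⟨ac⟩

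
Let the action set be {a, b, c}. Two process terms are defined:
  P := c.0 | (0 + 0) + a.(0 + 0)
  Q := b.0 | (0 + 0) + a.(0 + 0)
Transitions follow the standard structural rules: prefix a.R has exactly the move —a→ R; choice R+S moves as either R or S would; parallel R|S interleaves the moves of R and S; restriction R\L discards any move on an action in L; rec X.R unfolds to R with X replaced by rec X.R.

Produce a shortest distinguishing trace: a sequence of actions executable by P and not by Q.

c

P's transition system — 3 states:
  p0 = c.0 | (0 + 0) + a.(0 + 0) has moves —a→ p1, —c→ p2
  p1 = 0 + 0 has moves deadlocked
  p2 = 0 | (0 + 0) has moves deadlocked
Q's transition system — 3 states:
  q0 = b.0 | (0 + 0) + a.(0 + 0) has moves —a→ q1, —b→ q2
  q1 = 0 + 0 has moves deadlocked
  q2 = 0 | (0 + 0) has moves deadlocked
Executing c from P (initial set {p0}):
  after c @ step 1: {p2}
  P completes σ.
Executing c from Q (initial set {q0}):
  after c @ step 1: ∅ (Q stuck)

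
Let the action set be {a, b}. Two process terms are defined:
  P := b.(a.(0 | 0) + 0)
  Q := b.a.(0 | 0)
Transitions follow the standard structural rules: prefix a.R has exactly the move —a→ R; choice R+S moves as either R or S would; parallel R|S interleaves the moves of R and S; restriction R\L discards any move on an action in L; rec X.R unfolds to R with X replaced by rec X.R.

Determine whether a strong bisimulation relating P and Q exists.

P's transition system — 3 states:
  m0 = b.(a.(0 | 0) + 0) | ··b··> m1
  m1 = a.(0 | 0) + 0 | ··a··> m2
  m2 = 0 | 0 | deadlocked
Q's transition system — 3 states:
  n0 = b.a.(0 | 0) | ··b··> n1
  n1 = a.(0 | 0) | ··a··> n2
  n2 = 0 | 0 | deadlocked
Bisimilarity quotient blocks:
  B0 = {m0, n0}
  B1 = {m1, n1}
  B2 = {m2, n2}
m0 ∈ B0, n0 ∈ B0 → same block

bisimilar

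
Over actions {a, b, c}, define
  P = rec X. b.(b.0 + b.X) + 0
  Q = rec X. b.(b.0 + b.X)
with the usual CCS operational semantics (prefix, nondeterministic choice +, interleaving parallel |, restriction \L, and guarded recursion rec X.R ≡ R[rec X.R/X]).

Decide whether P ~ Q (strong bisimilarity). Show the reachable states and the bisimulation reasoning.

YES

P's transition system — 3 states:
  u0 = rec X. b.(b.0 + b.X) + 0 | —b→ u1
  u1 = b.0 + b.(rec X. b.(b.0 + b.X) + 0) | —b→ u0, —b→ u2
  u2 = 0 | deadlocked
Q's transition system — 3 states:
  v0 = rec X. b.(b.0 + b.X) | —b→ v1
  v1 = b.0 + b.(rec X. b.(b.0 + b.X)) | —b→ v0, —b→ v2
  v2 = 0 | deadlocked
Bisimilarity quotient blocks:
  B0 = {u0, v0}
  B1 = {u1, v1}
  B2 = {u2, v2}
u0 ∈ B0, v0 ∈ B0 → same block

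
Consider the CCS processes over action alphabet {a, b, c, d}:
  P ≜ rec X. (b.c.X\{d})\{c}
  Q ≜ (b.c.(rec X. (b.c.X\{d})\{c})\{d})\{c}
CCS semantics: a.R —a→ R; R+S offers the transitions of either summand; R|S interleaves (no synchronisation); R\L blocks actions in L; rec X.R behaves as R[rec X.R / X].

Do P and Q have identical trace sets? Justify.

traces(P) = traces(Q)

P's transition system — 2 states:
  u0 = rec X. (b.c.X\{d})\{c} | --b--▸ u1
  u1 = (c.(rec X. (b.c.X\{d})\{c})\{d})\{c} | stopped
Q's transition system — 2 states:
  v0 = (b.c.(rec X. (b.c.X\{d})\{c})\{d})\{c} | --b--▸ v1
  v1 = (c.(rec X. (b.c.X\{d})\{c})\{d})\{c} | stopped
Coarsest stable partition (strong bisimilarity classes):
  B0 = {u0, v0}
  B1 = {u1, v1}
u0 ∈ B0, v0 ∈ B0 → same block
Bisimilar ⇒ trace-equivalent.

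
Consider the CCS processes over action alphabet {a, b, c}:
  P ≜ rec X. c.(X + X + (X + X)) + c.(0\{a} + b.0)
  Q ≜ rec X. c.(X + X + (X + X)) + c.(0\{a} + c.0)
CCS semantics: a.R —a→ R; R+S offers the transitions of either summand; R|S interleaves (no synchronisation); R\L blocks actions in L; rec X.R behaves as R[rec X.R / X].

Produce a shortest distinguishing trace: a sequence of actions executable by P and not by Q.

Reachable graph of P (4 states):
  m0 = rec X. c.(X + X + (X + X)) + c.(0\{a} + b.0) ⊢ --c--▸ m1, --c--▸ m2
  m1 = (rec X. c.(X + X + (X + X)) + c.(0\{a} + b.0)) + (rec X. c.(X + X + (X + X)) + c.(0\{a} + b.0)) + ((rec X. c.(X + X + (X + X)) + c.(0\{a} + b.0)) + (rec X. c.(X + X + (X + X)) + c.(0\{a} + b.0))) ⊢ --c--▸ m1, --c--▸ m2
  m2 = 0\{a} + b.0 ⊢ --b--▸ m3
  m3 = 0 ⊢ (no moves)
Reachable graph of Q (4 states):
  n0 = rec X. c.(X + X + (X + X)) + c.(0\{a} + c.0) ⊢ --c--▸ n1, --c--▸ n2
  n1 = (rec X. c.(X + X + (X + X)) + c.(0\{a} + c.0)) + (rec X. c.(X + X + (X + X)) + c.(0\{a} + c.0)) + ((rec X. c.(X + X + (X + X)) + c.(0\{a} + c.0)) + (rec X. c.(X + X + (X + X)) + c.(0\{a} + c.0))) ⊢ --c--▸ n1, --c--▸ n2
  n2 = 0\{a} + c.0 ⊢ --c--▸ n3
  n3 = 0 ⊢ (no moves)
Executing cb from P (initial set {m0}):
  step 1 (c): {m1, m2}
  step 2 (b): {m3}
  P completes σ.
Executing cb from Q (initial set {n0}):
  step 1 (c): {n1, n2}
  step 2 (b): ∅ (Q stuck)

cb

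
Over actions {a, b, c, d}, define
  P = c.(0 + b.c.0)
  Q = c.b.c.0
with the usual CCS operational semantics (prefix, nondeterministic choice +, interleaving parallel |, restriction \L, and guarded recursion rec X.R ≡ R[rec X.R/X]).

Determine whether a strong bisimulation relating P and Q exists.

P ~ Q

Reachable graph of P (4 states):
  u0 = c.(0 + b.c.0) ⊢ --c--▸ u1
  u1 = 0 + b.c.0 ⊢ --b--▸ u2
  u2 = c.0 ⊢ --c--▸ u3
  u3 = 0 ⊢ (no moves)
Reachable graph of Q (4 states):
  v0 = c.b.c.0 ⊢ --c--▸ v1
  v1 = b.c.0 ⊢ --b--▸ v2
  v2 = c.0 ⊢ --c--▸ v3
  v3 = 0 ⊢ (no moves)
Bisimilarity quotient blocks:
  B0 = {u0, v0}
  B1 = {u1, v1}
  B2 = {u2, v2}
  B3 = {u3, v3}
u0 ∈ B0, v0 ∈ B0 → same block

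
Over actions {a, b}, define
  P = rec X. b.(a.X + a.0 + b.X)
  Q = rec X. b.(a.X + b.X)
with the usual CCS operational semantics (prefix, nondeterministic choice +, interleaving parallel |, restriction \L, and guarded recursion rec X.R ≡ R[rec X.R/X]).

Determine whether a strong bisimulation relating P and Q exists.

LTS(P): 3 reachable states
  m0 = rec X. b.(a.X + a.0 + b.X) → --b--▸ m1
  m1 = a.(rec X. b.(a.X + a.0 + b.X)) + a.0 + b.(rec X. b.(a.X + a.0 + b.X)) → --a--▸ m0, --a--▸ m2, --b--▸ m0
  m2 = 0 → deadlocked
LTS(Q): 2 reachable states
  n0 = rec X. b.(a.X + b.X) → --b--▸ n1
  n1 = a.(rec X. b.(a.X + b.X)) + b.(rec X. b.(a.X + b.X)) → --a--▸ n0, --b--▸ n0
Coarsest stable partition (strong bisimilarity classes):
  B0 = {m0}
  B1 = {m1}
  B2 = {m2}
  B3 = {n0}
  B4 = {n1}
m0 ∈ B0, n0 ∈ B3 → different blocks

P ≁ Q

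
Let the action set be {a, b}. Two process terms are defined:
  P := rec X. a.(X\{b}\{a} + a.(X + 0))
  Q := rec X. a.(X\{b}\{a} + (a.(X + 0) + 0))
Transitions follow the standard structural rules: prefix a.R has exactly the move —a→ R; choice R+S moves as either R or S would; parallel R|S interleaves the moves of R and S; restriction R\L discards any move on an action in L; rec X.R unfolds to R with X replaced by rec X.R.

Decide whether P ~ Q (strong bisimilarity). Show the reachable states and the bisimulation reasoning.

Reachable graph of P (3 states):
  m0 = rec X. a.(X\{b}\{a} + a.(X + 0)) | —a→ m1
  m1 = (rec X. a.(X\{b}\{a} + a.(X + 0)))\{b}\{a} + a.((rec X. a.(X\{b}\{a} + a.(X + 0))) + 0) | —a→ m2
  m2 = (rec X. a.(X\{b}\{a} + a.(X + 0))) + 0 | —a→ m1
Reachable graph of Q (3 states):
  n0 = rec X. a.(X\{b}\{a} + (a.(X + 0) + 0)) | —a→ n1
  n1 = (rec X. a.(X\{b}\{a} + (a.(X + 0) + 0)))\{b}\{a} + (a.((rec X. a.(X\{b}\{a} + (a.(X + 0) + 0))) + 0) + 0) | —a→ n2
  n2 = (rec X. a.(X\{b}\{a} + (a.(X + 0) + 0))) + 0 | —a→ n1
Partition-refinement fixed point:
  B0 = {m0, m1, m2, n0, n1, n2}
m0 ∈ B0, n0 ∈ B0 → same block

P ~ Q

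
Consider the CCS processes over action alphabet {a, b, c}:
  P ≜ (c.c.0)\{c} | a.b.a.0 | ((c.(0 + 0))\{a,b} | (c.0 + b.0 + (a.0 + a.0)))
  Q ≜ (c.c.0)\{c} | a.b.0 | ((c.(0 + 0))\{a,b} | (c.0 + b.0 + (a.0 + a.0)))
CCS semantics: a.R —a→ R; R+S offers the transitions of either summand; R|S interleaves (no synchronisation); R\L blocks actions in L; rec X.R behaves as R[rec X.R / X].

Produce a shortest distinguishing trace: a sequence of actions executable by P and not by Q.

aaba

LTS(P): 16 reachable states
  p0 = (c.c.0)\{c} | a.b.a.0 | ((c.(0 + 0))\{a,b} | (c.0 + b.0 + (a.0 + a.0))) has moves —a→ p1, —a→ p2, —b→ p1, —c→ p1, —c→ p3
  p1 = (c.c.0)\{c} | a.b.a.0 | ((c.(0 + 0))\{a,b} | 0) has moves —a→ p4, —c→ p5
  p2 = (c.c.0)\{c} | b.a.0 | ((c.(0 + 0))\{a,b} | (c.0 + b.0 + (a.0 + a.0))) has moves —a→ p4, —b→ p4, —b→ p6, —c→ p4, —c→ p7
  p3 = (c.c.0)\{c} | a.b.a.0 | ((0 + 0)\{a,b} | (c.0 + b.0 + (a.0 + a.0))) has moves —a→ p5, —a→ p7, —b→ p5, —c→ p5
  p4 = (c.c.0)\{c} | b.a.0 | ((c.(0 + 0))\{a,b} | 0) has moves —b→ p8, —c→ p9
  p5 = (c.c.0)\{c} | a.b.a.0 | ((0 + 0)\{a,b} | 0) has moves —a→ p9
  p6 = (c.c.0)\{c} | a.0 | ((c.(0 + 0))\{a,b} | (c.0 + b.0 + (a.0 + a.0))) has moves —a→ p10, —a→ p8, —b→ p8, —c→ p11, —c→ p8
  p7 = (c.c.0)\{c} | b.a.0 | ((0 + 0)\{a,b} | (c.0 + b.0 + (a.0 + a.0))) has moves —a→ p9, —b→ p11, —b→ p9, —c→ p9
  p8 = (c.c.0)\{c} | a.0 | ((c.(0 + 0))\{a,b} | 0) has moves —a→ p12, —c→ p13
  p9 = (c.c.0)\{c} | b.a.0 | ((0 + 0)\{a,b} | 0) has moves —b→ p13
  p10 = (c.c.0)\{c} | 0 | ((c.(0 + 0))\{a,b} | (c.0 + b.0 + (a.0 + a.0))) has moves —a→ p12, —b→ p12, —c→ p12, —c→ p14
  p11 = (c.c.0)\{c} | a.0 | ((0 + 0)\{a,b} | (c.0 + b.0 + (a.0 + a.0))) has moves —a→ p13, —a→ p14, —b→ p13, —c→ p13
  p12 = (c.c.0)\{c} | 0 | ((c.(0 + 0))\{a,b} | 0) has moves —c→ p15
  p13 = (c.c.0)\{c} | a.0 | ((0 + 0)\{a,b} | 0) has moves —a→ p15
  p14 = (c.c.0)\{c} | 0 | ((0 + 0)\{a,b} | (c.0 + b.0 + (a.0 + a.0))) has moves —a→ p15, —b→ p15, —c→ p15
  p15 = (c.c.0)\{c} | 0 | ((0 + 0)\{a,b} | 0) has moves ·
LTS(Q): 12 reachable states
  q0 = (c.c.0)\{c} | a.b.0 | ((c.(0 + 0))\{a,b} | (c.0 + b.0 + (a.0 + a.0))) has moves —a→ q1, —a→ q2, —b→ q1, —c→ q1, —c→ q3
  q1 = (c.c.0)\{c} | a.b.0 | ((c.(0 + 0))\{a,b} | 0) has moves —a→ q4, —c→ q5
  q2 = (c.c.0)\{c} | b.0 | ((c.(0 + 0))\{a,b} | (c.0 + b.0 + (a.0 + a.0))) has moves —a→ q4, —b→ q4, —b→ q6, —c→ q4, —c→ q7
  q3 = (c.c.0)\{c} | a.b.0 | ((0 + 0)\{a,b} | (c.0 + b.0 + (a.0 + a.0))) has moves —a→ q5, —a→ q7, —b→ q5, —c→ q5
  q4 = (c.c.0)\{c} | b.0 | ((c.(0 + 0))\{a,b} | 0) has moves —b→ q8, —c→ q9
  q5 = (c.c.0)\{c} | a.b.0 | ((0 + 0)\{a,b} | 0) has moves —a→ q9
  q6 = (c.c.0)\{c} | 0 | ((c.(0 + 0))\{a,b} | (c.0 + b.0 + (a.0 + a.0))) has moves —a→ q8, —b→ q8, —c→ q10, —c→ q8
  q7 = (c.c.0)\{c} | b.0 | ((0 + 0)\{a,b} | (c.0 + b.0 + (a.0 + a.0))) has moves —a→ q9, —b→ q10, —b→ q9, —c→ q9
  q8 = (c.c.0)\{c} | 0 | ((c.(0 + 0))\{a,b} | 0) has moves —c→ q11
  q9 = (c.c.0)\{c} | b.0 | ((0 + 0)\{a,b} | 0) has moves —b→ q11
  q10 = (c.c.0)\{c} | 0 | ((0 + 0)\{a,b} | (c.0 + b.0 + (a.0 + a.0))) has moves —a→ q11, —b→ q11, —c→ q11
  q11 = (c.c.0)\{c} | 0 | ((0 + 0)\{a,b} | 0) has moves ·
Executing aaba from P (initial set {p0}):
  step 1 (a): {p1, p2}
  step 2 (a): {p4}
  step 3 (b): {p8}
  step 4 (a): {p12}
  — P admits the full trace.
Executing aaba from Q (initial set {q0}):
  step 1 (a): {q1, q2}
  step 2 (a): {q4}
  step 3 (b): {q8}
  step 4 (a): ∅  — Q cannot continue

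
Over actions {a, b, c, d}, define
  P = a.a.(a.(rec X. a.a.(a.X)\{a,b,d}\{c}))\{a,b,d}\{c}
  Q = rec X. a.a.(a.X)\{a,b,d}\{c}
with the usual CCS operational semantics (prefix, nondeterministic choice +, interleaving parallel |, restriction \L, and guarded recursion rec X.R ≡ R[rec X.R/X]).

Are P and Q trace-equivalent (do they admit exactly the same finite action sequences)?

P's transition system — 3 states:
  s0 = a.a.(a.(rec X. a.a.(a.X)\{a,b,d}\{c}))\{a,b,d}\{c} :: —a→ s1
  s1 = a.(a.(rec X. a.a.(a.X)\{a,b,d}\{c}))\{a,b,d}\{c} :: —a→ s2
  s2 = (a.(rec X. a.a.(a.X)\{a,b,d}\{c}))\{a,b,d}\{c} :: ∅
Q's transition system — 3 states:
  t0 = rec X. a.a.(a.X)\{a,b,d}\{c} :: —a→ t1
  t1 = a.(a.(rec X. a.a.(a.X)\{a,b,d}\{c}))\{a,b,d}\{c} :: —a→ t2
  t2 = (a.(rec X. a.a.(a.X)\{a,b,d}\{c}))\{a,b,d}\{c} :: ∅
Bisimilarity quotient blocks:
  B0 = {s0, t0}
  B1 = {s1, t1}
  B2 = {s2, t2}
s0 ∈ B0, t0 ∈ B0 → same block
Bisimilar ⇒ trace-equivalent.

traces(P) = traces(Q)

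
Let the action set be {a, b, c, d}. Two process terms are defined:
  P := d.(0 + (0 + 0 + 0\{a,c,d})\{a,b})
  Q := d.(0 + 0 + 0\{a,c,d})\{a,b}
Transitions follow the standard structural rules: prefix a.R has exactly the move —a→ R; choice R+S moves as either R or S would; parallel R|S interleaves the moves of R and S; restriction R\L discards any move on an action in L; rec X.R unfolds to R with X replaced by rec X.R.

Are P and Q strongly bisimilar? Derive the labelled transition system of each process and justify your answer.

bisimilar

Reachable graph of P (2 states):
  s0 = d.(0 + (0 + 0 + 0\{a,c,d})\{a,b}) | =d=> s1
  s1 = 0 + (0 + 0 + 0\{a,c,d})\{a,b} | deadlocked
Reachable graph of Q (2 states):
  t0 = d.(0 + 0 + 0\{a,c,d})\{a,b} | =d=> t1
  t1 = (0 + 0 + 0\{a,c,d})\{a,b} | deadlocked
Partition-refinement fixed point:
  B0 = {s0, t0}
  B1 = {s1, t1}
s0 ∈ B0, t0 ∈ B0 → same block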